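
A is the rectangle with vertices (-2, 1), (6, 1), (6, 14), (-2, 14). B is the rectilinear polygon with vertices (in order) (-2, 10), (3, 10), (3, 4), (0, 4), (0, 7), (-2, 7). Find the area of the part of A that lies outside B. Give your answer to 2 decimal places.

80.00

|A| = 104, |A∩B| = 24.
|A ∖ B| = |A| − |A∩B| = 104 − 24 = 80.00.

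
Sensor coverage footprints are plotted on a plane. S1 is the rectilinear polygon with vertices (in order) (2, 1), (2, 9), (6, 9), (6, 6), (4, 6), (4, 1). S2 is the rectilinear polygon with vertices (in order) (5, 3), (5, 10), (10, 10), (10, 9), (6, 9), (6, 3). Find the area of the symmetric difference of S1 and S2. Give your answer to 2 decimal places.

|S1| = 22, |S2| = 11, |S1∩S2| = 3.
|S1 △ S2| = |S1| + |S2| − 2·|S1∩S2| = 22 + 11 − 6 = 27.00.

27.00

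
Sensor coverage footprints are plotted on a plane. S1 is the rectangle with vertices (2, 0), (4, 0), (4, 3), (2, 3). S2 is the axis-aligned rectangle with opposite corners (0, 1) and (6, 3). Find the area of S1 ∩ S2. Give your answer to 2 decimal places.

4.00

|S1∩S2|: x∈[2,4], y∈[1,3] → 2·2 = 4.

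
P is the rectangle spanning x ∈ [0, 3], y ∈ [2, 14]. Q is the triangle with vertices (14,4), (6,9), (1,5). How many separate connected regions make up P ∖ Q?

P ∖ Q is a single connected region.

1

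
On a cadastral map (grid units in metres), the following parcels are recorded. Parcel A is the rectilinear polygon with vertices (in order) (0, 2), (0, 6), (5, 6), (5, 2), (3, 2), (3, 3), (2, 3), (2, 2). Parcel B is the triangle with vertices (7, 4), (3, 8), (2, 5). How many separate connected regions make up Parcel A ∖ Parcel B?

Parcel A ∖ Parcel B is a single connected region.

1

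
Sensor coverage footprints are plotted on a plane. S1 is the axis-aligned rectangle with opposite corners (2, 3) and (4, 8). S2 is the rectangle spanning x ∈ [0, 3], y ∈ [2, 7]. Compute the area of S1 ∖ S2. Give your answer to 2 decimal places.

|S1∩S2|: x∈[2,3], y∈[3,7] → 1·4 = 4.
|S1| = 10.
|S1 ∖ S2| = |S1| − |S1∩S2| = 10 − 4 = 6.00.

6.00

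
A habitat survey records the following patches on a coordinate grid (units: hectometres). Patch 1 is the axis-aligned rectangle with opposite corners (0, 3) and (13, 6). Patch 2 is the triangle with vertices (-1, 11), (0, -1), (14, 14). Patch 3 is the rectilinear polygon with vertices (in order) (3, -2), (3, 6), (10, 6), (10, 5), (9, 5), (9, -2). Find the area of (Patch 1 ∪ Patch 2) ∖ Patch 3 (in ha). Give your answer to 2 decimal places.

95.81

|Patch 1 ∪ Patch 2| = 115.1.
|(Patch 1 ∪ Patch 2) ∩ Patch 3| = 19.2881.
|(Patch 1 ∪ Patch 2) ∖ Patch 3| = 115.1 − 19.2881 = 95.81.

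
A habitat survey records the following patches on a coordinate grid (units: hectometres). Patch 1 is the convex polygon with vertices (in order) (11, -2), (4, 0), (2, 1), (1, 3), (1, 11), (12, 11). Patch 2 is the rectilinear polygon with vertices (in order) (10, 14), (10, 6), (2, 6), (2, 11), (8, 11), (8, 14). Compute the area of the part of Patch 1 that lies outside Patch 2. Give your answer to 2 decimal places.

|Patch 1| = 120.5, |Patch 1∩Patch 2| = 40.
|Patch 1 ∖ Patch 2| = |Patch 1| − |Patch 1∩Patch 2| = 120.5 − 40 = 80.50.

80.50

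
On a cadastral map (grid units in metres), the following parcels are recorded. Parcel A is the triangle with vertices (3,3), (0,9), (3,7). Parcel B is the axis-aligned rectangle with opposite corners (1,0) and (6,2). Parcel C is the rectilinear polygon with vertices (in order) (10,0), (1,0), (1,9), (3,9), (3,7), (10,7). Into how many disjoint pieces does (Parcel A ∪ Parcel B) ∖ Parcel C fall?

(Parcel A ∪ Parcel B) ∖ Parcel C is a single connected region.

1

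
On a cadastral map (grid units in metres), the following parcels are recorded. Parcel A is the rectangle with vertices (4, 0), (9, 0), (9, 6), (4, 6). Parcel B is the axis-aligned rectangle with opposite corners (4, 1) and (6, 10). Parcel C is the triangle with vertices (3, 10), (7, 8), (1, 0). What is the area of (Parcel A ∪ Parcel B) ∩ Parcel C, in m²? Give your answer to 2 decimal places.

7.33

The region (Parcel A ∪ Parcel B) ∩ Parcel C is the polygon with vertices (4,6), (4,9.5), (6,8.5), (6,6.667), (4,4).
By the shoelace formula its area is 7.33.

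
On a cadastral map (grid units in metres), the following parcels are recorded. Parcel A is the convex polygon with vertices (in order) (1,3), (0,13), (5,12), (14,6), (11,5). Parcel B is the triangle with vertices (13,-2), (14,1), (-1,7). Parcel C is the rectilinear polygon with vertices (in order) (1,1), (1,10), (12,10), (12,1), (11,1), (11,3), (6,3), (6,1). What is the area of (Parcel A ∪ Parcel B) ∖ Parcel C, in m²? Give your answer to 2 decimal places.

36.60

|Parcel A ∪ Parcel B| = 100.1975.
|(Parcel A ∪ Parcel B) ∩ Parcel C| = 63.6014.
|(Parcel A ∪ Parcel B) ∖ Parcel C| = 100.1975 − 63.6014 = 36.60.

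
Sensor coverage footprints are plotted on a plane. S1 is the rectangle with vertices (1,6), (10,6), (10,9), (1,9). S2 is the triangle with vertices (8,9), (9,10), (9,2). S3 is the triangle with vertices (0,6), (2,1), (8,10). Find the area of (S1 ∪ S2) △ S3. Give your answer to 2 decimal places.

33.14

|S1 ∪ S2| = 28.6429.
|(S1 ∪ S2) ∩ S3| = 9.75.
|(S1 ∪ S2) △ S3| = 28.6429 + 24 − 19.5 = 33.14.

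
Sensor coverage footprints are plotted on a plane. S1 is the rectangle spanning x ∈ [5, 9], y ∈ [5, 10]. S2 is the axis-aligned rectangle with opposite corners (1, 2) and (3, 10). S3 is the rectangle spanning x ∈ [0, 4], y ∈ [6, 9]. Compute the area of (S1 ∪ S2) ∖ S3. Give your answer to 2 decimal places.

30.00

|S1 ∪ S2| = 36.
|(S1 ∪ S2) ∩ S3| = 6.
|(S1 ∪ S2) ∖ S3| = 36 − 6 = 30.00.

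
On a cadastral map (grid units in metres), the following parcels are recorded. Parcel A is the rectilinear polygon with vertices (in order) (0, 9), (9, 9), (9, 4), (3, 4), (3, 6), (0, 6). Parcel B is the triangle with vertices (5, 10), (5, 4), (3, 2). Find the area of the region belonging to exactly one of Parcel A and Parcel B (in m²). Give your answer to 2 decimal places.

|Parcel A| = 39, |Parcel B| = 6, |Parcel A∩Parcel B| = 4.375.
|Parcel A △ Parcel B| = |Parcel A| + |Parcel B| − 2·|Parcel A∩Parcel B| = 39 + 6 − 8.75 = 36.25.

36.25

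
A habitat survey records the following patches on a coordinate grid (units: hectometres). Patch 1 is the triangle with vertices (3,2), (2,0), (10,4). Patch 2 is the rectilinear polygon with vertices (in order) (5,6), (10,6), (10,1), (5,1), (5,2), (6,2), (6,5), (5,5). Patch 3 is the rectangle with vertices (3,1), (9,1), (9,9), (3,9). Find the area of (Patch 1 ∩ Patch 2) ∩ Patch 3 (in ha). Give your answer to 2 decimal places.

1.86

|Patch 1 ∩ Patch 2| = 1.9643.
|(Patch 1 ∩ Patch 2) ∩ Patch 3| = 1.86.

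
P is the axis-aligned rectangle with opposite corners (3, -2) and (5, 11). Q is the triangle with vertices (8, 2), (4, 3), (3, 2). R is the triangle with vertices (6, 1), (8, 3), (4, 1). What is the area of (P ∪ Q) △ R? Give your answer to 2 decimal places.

28.16

|P ∪ Q| = 27.125.
|(P ∪ Q) ∩ R| = 0.4833.
|(P ∪ Q) △ R| = 27.125 + 2 − 0.9667 = 28.16.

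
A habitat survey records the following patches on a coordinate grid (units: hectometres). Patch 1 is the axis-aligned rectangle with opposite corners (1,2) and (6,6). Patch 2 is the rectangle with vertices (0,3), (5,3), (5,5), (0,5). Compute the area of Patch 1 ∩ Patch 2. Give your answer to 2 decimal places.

|Patch 1∩Patch 2|: x∈[1,5], y∈[3,5] → 4·2 = 8.

8.00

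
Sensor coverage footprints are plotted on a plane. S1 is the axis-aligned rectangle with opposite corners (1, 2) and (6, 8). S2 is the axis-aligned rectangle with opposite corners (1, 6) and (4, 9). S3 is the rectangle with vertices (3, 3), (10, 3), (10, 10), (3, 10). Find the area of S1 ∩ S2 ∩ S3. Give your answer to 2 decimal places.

2.00

The intersection is the polygon with vertices (4,6), (3,6), (3,8), (4,8).
By the shoelace formula its area is 2.00.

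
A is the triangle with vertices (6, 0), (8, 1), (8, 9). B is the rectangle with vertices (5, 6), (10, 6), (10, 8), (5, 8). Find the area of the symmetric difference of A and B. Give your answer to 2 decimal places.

|A| = 8, |B| = 10, |A∩B| = 0.8889.
|A △ B| = |A| + |B| − 2·|A∩B| = 8 + 10 − 1.7778 = 16.22.

16.22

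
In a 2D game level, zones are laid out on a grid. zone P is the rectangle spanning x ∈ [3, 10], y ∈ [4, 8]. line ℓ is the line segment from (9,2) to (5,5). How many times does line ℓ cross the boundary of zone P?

The segment meets the boundary at (6.333,4).

1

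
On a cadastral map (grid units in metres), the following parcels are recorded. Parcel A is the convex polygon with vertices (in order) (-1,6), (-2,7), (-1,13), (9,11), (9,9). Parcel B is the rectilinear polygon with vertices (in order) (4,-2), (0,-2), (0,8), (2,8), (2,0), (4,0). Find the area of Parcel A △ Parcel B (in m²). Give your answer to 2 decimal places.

|Parcel A| = 48.5, |Parcel B| = 24, |Parcel A∩Parcel B| = 2.8.
|Parcel A △ Parcel B| = |Parcel A| + |Parcel B| − 2·|Parcel A∩Parcel B| = 48.5 + 24 − 5.6 = 66.90.

66.90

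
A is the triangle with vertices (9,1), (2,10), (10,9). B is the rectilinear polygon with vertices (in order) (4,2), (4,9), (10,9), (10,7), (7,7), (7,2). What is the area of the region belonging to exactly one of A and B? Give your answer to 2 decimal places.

27.00

|A| = 32.5, |B| = 27, |A∩B| = 16.25.
|A △ B| = |A| + |B| − 2·|A∩B| = 32.5 + 27 − 32.5 = 27.00.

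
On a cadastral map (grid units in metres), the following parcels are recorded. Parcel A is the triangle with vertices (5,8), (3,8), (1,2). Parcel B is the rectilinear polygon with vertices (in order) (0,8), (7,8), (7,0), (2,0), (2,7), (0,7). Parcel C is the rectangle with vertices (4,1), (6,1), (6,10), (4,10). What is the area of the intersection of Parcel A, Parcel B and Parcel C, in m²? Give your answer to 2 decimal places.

The intersection is the polygon with vertices (4,6.5), (4,8), (5,8).
By the shoelace formula its area is 0.75.

0.75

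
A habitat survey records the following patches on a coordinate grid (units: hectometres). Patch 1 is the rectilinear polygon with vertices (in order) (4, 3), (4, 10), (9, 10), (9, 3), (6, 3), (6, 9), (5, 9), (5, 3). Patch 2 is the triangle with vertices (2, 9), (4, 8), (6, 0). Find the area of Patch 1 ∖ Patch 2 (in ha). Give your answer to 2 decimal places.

|Patch 1| = 29, |Patch 1∩Patch 2| = 2.5.
|Patch 1 ∖ Patch 2| = |Patch 1| − |Patch 1∩Patch 2| = 29 − 2.5 = 26.50.

26.50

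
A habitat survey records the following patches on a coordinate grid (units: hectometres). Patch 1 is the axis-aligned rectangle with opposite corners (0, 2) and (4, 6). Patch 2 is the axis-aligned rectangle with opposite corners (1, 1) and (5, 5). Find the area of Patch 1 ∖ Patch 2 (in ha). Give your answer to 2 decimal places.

7.00

|Patch 1∩Patch 2|: x∈[1,4], y∈[2,5] → 3·3 = 9.
|Patch 1| = 16.
|Patch 1 ∖ Patch 2| = |Patch 1| − |Patch 1∩Patch 2| = 16 − 9 = 7.00.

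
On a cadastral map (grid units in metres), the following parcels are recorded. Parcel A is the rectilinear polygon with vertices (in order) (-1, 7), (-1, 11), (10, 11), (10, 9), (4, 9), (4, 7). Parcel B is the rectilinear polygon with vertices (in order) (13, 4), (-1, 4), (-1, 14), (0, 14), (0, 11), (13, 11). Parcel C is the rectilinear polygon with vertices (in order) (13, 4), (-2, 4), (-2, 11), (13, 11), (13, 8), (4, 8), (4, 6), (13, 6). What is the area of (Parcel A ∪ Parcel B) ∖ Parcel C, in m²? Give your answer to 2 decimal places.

|Parcel A ∪ Parcel B| = 101.
|(Parcel A ∪ Parcel B) ∩ Parcel C| = 80.
|(Parcel A ∪ Parcel B) ∖ Parcel C| = 101 − 80 = 21.00.

21.00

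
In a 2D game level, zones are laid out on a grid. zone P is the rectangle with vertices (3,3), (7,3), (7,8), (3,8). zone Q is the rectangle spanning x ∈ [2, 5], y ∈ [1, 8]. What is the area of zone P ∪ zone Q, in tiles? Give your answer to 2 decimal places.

31.00

By inclusion–exclusion:
Individual areas: |zone P| = 20, |zone Q| = 21.
|zone P∩zone Q|: x∈[3,5], y∈[3,8] → 2·5 = 10.
|zone P ∪ zone Q| = 41 − 10 = 31.00.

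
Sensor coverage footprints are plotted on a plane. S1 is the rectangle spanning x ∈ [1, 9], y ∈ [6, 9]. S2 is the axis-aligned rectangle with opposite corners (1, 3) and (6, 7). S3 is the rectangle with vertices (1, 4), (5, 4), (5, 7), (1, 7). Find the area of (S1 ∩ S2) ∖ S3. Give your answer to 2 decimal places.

|S1 ∩ S2| = 5.
|(S1 ∩ S2) ∩ S3| = 4.
|(S1 ∩ S2) ∖ S3| = 5 − 4 = 1.00.

1.00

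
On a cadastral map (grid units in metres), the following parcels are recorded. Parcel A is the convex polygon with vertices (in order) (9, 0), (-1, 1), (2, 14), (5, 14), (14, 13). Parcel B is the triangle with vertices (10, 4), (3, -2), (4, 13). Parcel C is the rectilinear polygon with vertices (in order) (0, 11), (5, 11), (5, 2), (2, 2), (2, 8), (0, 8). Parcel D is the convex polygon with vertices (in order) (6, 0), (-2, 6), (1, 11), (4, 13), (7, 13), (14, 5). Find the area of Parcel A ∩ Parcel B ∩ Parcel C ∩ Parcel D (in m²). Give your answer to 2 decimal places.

12.90

The intersection is the polygon with vertices (5,11), (5,2), (3.333,2), (3.27,2.048), (3.867,11).
By the shoelace formula its area is 12.90.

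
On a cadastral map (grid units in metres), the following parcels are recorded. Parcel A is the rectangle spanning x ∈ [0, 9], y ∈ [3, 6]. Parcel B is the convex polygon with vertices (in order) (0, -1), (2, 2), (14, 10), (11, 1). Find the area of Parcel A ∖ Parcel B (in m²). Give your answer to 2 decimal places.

17.25

|Parcel A| = 27, |Parcel A∩Parcel B| = 9.75.
|Parcel A ∖ Parcel B| = |Parcel A| − |Parcel A∩Parcel B| = 27 − 9.75 = 17.25.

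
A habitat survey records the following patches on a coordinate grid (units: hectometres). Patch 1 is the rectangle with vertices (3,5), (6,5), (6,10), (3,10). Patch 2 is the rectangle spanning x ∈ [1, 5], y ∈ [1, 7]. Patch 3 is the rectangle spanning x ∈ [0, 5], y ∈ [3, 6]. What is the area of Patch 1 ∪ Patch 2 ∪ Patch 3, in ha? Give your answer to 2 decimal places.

By inclusion–exclusion:
Individual areas: |Patch 1| = 15, |Patch 2| = 24, |Patch 3| = 15.
|Patch 1∩Patch 2|: x∈[3,5], y∈[5,7] → 2·2 = 4.
|Patch 1∩Patch 3|: x∈[3,5], y∈[5,6] → 2·1 = 2.
|Patch 2∩Patch 3|: x∈[1,5], y∈[3,6] → 4·3 = 12.
|Patch 1∩Patch 2∩Patch 3| = 2.
|Patch 1 ∪ Patch 2 ∪ Patch 3| = 54 − 18 + 2 = 38.00.

38.00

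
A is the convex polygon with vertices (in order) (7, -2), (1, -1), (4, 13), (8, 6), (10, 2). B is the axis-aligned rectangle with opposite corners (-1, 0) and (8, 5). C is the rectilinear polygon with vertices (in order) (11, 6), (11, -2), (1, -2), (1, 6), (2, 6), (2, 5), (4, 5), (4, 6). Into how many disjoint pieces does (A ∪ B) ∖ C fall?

2

(A ∪ B) ∖ C splits into 2 disjoint pieces (area 10, area 20.8571).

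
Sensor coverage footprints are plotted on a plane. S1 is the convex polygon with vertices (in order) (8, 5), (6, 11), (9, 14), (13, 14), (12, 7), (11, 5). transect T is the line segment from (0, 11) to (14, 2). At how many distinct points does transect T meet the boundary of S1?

2

The segment meets the boundary at (9.333,5), (7.636,6.091).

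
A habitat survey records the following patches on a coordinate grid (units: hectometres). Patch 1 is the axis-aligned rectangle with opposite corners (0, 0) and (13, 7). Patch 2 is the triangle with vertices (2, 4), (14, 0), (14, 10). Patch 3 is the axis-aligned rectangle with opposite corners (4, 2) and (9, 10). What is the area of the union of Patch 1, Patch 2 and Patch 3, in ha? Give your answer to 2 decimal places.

121.58

By inclusion–exclusion:
Individual areas: |Patch 1| = 91, |Patch 2| = 60, |Patch 3| = 40.
|Patch 1∩Patch 2| = 44.1667.
|Patch 1∩Patch 3|: x∈[4,9], y∈[2,7] → 5·5 = 25.
|Patch 2∩Patch 3| = 18.5833.
|Patch 1∩Patch 2∩Patch 3| = 18.3333.
|Patch 1 ∪ Patch 2 ∪ Patch 3| = 191 − 87.75 + 18.3333 = 121.58.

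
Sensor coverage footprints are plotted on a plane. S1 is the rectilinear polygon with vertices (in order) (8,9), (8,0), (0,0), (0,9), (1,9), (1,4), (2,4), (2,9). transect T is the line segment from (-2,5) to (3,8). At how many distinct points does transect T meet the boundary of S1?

The segment meets the boundary at (2,7.4), (1,6.8), (0,6.2).

3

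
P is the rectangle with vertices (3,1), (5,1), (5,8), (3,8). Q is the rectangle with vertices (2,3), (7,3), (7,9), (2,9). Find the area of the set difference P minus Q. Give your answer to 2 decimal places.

4.00

|P∩Q|: x∈[3,5], y∈[3,8] → 2·5 = 10.
|P| = 14.
|P ∖ Q| = |P| − |P∩Q| = 14 − 10 = 4.00.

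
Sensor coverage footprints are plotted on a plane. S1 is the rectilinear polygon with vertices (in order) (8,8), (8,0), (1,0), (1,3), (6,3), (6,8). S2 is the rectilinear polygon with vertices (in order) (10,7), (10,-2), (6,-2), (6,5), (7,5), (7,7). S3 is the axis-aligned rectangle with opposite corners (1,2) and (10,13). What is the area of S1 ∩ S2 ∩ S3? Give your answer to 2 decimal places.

8.00

The intersection is the polygon with vertices (6,3), (6,5), (7,5), (7,7), (8,7), (8,2), (6,2).
By the shoelace formula its area is 8.00.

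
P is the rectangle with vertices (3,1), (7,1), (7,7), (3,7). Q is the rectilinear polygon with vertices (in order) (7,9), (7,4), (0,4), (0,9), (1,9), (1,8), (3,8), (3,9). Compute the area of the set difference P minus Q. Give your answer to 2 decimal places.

12.00

|P| = 24, |P∩Q| = 12.
|P ∖ Q| = |P| − |P∩Q| = 24 − 12 = 12.00.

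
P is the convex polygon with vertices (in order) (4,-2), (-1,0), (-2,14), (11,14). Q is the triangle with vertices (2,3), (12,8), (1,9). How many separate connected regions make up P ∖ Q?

1

P ∖ Q is a single connected region.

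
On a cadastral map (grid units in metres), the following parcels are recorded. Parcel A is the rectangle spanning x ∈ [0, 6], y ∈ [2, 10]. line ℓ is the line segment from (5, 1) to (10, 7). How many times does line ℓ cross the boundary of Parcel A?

2

The segment meets the boundary at (6,2.2), (5.833,2).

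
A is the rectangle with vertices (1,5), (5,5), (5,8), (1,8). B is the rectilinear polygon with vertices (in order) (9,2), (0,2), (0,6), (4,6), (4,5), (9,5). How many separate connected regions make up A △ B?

1

A △ B is a single connected region.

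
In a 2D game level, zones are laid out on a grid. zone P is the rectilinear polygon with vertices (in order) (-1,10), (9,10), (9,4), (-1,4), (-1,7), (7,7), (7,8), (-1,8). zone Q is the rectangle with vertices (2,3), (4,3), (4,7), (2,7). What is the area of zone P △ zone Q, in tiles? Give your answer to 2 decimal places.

48.00

|zone P| = 52, |zone Q| = 8, |zone P∩zone Q| = 6.
|zone P △ zone Q| = |zone P| + |zone Q| − 2·|zone P∩zone Q| = 52 + 8 − 12 = 48.00.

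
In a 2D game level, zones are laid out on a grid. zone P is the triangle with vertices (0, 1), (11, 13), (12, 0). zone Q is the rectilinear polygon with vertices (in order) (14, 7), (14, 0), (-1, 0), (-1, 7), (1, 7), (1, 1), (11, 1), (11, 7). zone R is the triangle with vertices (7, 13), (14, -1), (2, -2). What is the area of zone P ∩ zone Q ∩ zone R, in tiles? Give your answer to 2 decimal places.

8.23

The intersection is the polygon with vertices (11,1), (11,5), (11.727,3.546), (12,0), (2.919,0.757), (3,1).
By the shoelace formula its area is 8.23.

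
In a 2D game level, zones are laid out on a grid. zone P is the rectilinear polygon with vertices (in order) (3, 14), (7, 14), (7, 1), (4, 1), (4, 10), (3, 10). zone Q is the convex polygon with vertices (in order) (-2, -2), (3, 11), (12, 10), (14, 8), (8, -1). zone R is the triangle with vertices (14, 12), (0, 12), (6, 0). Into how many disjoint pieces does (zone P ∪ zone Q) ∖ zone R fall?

(zone P ∪ zone Q) ∖ zone R splits into 2 disjoint pieces (area 8, area 67.5826).

2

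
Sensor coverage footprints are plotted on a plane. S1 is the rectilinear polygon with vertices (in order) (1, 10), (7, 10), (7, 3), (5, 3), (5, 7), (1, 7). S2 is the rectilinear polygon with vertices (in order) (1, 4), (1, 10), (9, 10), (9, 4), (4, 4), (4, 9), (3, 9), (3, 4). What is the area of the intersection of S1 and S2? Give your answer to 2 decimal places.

22.00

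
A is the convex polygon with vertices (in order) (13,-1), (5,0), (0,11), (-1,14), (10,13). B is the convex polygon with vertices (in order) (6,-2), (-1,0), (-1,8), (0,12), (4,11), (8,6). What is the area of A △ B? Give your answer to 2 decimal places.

127.08

|A| = 130.5, |B| = 93, |A∩B| = 48.2078.
|A △ B| = |A| + |B| − 2·|A∩B| = 130.5 + 93 − 96.4156 = 127.08.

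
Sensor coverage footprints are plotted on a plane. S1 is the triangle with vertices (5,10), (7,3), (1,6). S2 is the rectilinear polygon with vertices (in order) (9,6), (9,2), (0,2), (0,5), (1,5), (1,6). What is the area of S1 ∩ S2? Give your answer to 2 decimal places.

7.71

The intersection is the polygon with vertices (7,3), (1,6), (6.143,6).
By the shoelace formula its area is 7.71.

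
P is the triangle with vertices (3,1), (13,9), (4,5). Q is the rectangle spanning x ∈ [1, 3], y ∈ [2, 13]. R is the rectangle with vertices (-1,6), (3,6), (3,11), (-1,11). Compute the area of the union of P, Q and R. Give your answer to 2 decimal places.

By inclusion–exclusion:
Individual areas: |P| = 16, |Q| = 22, |R| = 20.
|P∩Q| = 0.
|P∩R| = 0.
|Q∩R|: x∈[1,3], y∈[6,11] → 2·5 = 10.
|P∩Q∩R| = 0.
|P ∪ Q ∪ R| = 58 − 10 + 0 = 48.00.

48.00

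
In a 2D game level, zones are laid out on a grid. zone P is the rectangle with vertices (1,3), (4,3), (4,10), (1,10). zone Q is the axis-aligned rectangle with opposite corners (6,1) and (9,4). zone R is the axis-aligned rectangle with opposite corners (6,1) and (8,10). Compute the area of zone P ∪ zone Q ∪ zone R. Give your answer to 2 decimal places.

By inclusion–exclusion:
Individual areas: |zone P| = 21, |zone Q| = 9, |zone R| = 18.
|zone P∩zone Q| = 0 (no overlap).
|zone P∩zone R| = 0 (no overlap).
|zone Q∩zone R|: x∈[6,8], y∈[1,4] → 2·3 = 6.
|zone P∩zone Q∩zone R| = 0.
|zone P ∪ zone Q ∪ zone R| = 48 − 6 + 0 = 42.00.

42.00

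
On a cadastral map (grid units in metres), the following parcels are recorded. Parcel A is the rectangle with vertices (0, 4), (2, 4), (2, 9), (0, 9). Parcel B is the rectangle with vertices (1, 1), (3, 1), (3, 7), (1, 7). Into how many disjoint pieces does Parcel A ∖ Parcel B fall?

1

Parcel A ∖ Parcel B is a single connected region.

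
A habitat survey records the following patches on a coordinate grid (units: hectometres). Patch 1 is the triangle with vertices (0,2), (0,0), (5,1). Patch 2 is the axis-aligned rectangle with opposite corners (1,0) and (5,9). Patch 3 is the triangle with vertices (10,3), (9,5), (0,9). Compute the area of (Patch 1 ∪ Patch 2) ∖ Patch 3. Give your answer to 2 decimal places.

35.93

|Patch 1 ∪ Patch 2| = 37.8.
|(Patch 1 ∪ Patch 2) ∩ Patch 3| = 1.8667.
|(Patch 1 ∪ Patch 2) ∖ Patch 3| = 37.8 − 1.8667 = 35.93.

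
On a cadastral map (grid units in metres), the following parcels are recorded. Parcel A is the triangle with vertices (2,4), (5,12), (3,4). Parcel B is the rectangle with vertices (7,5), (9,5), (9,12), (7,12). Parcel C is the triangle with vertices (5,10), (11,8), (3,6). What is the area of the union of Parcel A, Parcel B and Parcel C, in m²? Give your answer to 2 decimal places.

By inclusion–exclusion:
Individual areas: |Parcel A| = 4, |Parcel B| = 14, |Parcel C| = 14.
|Parcel A∩Parcel B| = 0.
|Parcel A∩Parcel C| = 0.4667.
|Parcel B∩Parcel C| = 3.5.
|Parcel A∩Parcel B∩Parcel C| = 0.
|Parcel A ∪ Parcel B ∪ Parcel C| = 32 − 3.9667 + 0 = 28.03.

28.03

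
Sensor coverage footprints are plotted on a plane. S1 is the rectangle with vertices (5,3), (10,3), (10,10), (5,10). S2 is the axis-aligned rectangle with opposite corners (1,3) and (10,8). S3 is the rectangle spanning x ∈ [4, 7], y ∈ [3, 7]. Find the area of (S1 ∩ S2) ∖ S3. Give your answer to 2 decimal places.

17.00

|S1 ∩ S2| = 25.
|(S1 ∩ S2) ∩ S3| = 8.
|(S1 ∩ S2) ∖ S3| = 25 − 8 = 17.00.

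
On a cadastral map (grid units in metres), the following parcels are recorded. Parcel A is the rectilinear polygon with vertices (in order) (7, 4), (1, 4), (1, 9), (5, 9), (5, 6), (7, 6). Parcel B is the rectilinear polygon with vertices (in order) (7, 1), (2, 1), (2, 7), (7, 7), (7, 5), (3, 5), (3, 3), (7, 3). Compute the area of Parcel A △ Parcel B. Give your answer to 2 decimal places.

|Parcel A| = 24, |Parcel B| = 22, |Parcel A∩Parcel B| = 9.
|Parcel A △ Parcel B| = |Parcel A| + |Parcel B| − 2·|Parcel A∩Parcel B| = 24 + 22 − 18 = 28.00.

28.00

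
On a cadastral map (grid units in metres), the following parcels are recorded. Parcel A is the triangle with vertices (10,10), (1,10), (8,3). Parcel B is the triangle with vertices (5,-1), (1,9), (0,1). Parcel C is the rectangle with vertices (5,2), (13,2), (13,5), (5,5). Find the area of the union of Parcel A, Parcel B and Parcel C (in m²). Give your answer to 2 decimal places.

73.93

By inclusion–exclusion:
Individual areas: |Parcel A| = 31.5, |Parcel B| = 21, |Parcel C| = 24.
|Parcel A∩Parcel B| = 0.
|Parcel A∩Parcel C| = 2.5714.
|Parcel B∩Parcel C| = 0.
|Parcel A∩Parcel B∩Parcel C| = 0.
|Parcel A ∪ Parcel B ∪ Parcel C| = 76.5 − 2.5714 + 0 = 73.93.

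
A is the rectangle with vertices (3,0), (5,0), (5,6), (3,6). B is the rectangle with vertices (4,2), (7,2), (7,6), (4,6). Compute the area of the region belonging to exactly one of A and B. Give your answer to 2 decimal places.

16.00

|A∩B|: x∈[4,5], y∈[2,6] → 1·4 = 4.
|A △ B| = |A| + |B| − 2·|A∩B| = 12 + 12 − 8 = 16.00.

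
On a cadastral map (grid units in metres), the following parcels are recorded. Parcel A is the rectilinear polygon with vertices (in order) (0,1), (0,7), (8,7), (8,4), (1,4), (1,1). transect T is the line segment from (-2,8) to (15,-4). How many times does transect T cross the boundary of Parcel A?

2

The segment meets the boundary at (3.667,4), (0,6.588).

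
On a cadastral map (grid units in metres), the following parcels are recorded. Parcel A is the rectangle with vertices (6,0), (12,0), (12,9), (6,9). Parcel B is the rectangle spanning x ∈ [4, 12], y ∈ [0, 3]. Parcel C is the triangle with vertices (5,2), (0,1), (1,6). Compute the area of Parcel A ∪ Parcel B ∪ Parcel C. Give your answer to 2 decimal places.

71.40

By inclusion–exclusion:
Individual areas: |Parcel A| = 54, |Parcel B| = 24, |Parcel C| = 12.
|Parcel A∩Parcel B|: x∈[6,12], y∈[0,3] → 6·3 = 18.
|Parcel A∩Parcel C| = 0.
|Parcel B∩Parcel C| = 0.6.
|Parcel A∩Parcel B∩Parcel C| = 0.
|Parcel A ∪ Parcel B ∪ Parcel C| = 90 − 18.6 + 0 = 71.40.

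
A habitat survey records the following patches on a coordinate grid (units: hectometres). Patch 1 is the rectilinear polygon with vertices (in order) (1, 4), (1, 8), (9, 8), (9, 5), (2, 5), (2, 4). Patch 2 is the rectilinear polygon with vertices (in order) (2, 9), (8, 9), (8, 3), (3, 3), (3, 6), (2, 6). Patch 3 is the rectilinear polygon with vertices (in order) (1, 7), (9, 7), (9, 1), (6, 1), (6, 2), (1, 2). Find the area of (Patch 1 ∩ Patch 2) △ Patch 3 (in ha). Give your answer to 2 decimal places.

|Patch 1 ∩ Patch 2| = 17.
|(Patch 1 ∩ Patch 2) ∩ Patch 3| = 11.
|(Patch 1 ∩ Patch 2) △ Patch 3| = 17 + 43 − 22 = 38.00.

38.00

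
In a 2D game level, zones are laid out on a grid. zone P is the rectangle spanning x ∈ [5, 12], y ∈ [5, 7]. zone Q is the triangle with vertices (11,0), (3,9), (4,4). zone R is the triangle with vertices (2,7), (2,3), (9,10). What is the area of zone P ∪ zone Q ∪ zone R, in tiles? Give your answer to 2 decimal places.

38.54

By inclusion–exclusion:
Individual areas: |zone P| = 14, |zone Q| = 15.5, |zone R| = 14.
|zone P∩zone Q| = 1.3611.
|zone P∩zone R| = 0.5.
|zone Q∩zone R| = 3.2317.
|zone P∩zone Q∩zone R| = 0.1324.
|zone P ∪ zone Q ∪ zone R| = 43.5 − 5.0928 + 0.1324 = 38.54.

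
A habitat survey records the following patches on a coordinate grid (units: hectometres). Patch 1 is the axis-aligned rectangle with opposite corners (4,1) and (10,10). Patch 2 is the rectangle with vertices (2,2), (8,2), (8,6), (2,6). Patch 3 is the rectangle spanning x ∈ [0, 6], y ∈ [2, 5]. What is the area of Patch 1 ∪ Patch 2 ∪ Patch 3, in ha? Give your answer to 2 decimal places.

By inclusion–exclusion:
Individual areas: |Patch 1| = 54, |Patch 2| = 24, |Patch 3| = 18.
|Patch 1∩Patch 2|: x∈[4,8], y∈[2,6] → 4·4 = 16.
|Patch 1∩Patch 3|: x∈[4,6], y∈[2,5] → 2·3 = 6.
|Patch 2∩Patch 3|: x∈[2,6], y∈[2,5] → 4·3 = 12.
|Patch 1∩Patch 2∩Patch 3| = 6.
|Patch 1 ∪ Patch 2 ∪ Patch 3| = 96 − 34 + 6 = 68.00.

68.00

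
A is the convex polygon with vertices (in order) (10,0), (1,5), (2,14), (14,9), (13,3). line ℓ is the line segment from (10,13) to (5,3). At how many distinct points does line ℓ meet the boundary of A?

1

The segment meets the boundary at (9.034,11.069).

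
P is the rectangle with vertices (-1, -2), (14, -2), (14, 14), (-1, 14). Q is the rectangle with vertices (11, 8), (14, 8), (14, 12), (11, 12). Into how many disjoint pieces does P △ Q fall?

P △ Q is a single connected region.

1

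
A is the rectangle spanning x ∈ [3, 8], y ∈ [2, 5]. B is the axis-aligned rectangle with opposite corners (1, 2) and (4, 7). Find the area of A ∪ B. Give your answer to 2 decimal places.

27.00

By inclusion–exclusion:
Individual areas: |A| = 15, |B| = 15.
|A∩B|: x∈[3,4], y∈[2,5] → 1·3 = 3.
|A ∪ B| = 30 − 3 = 27.00.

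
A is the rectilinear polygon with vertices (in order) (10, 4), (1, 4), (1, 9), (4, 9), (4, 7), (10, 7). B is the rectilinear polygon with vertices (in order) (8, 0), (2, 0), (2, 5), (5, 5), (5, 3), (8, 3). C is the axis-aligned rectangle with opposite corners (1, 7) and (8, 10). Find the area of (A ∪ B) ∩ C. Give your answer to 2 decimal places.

6.00

|A ∪ B| = 54.
|(A ∪ B) ∩ C| = 6.00.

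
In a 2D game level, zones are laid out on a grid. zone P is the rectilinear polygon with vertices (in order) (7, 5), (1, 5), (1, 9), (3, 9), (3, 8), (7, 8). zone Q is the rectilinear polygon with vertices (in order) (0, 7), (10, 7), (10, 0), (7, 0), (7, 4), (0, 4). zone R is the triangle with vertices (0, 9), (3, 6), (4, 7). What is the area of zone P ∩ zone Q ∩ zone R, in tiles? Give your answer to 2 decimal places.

The intersection is the polygon with vertices (4,7), (3,6), (2,7).
By the shoelace formula its area is 1.00.

1.00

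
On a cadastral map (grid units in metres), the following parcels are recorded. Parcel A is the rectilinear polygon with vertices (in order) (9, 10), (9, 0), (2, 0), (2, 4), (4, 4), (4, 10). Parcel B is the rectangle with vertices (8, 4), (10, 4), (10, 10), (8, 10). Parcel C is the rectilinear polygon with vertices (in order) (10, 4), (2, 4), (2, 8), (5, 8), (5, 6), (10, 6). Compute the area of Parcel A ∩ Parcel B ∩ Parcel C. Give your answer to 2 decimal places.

The intersection is the polygon with vertices (8,4), (8,6), (9,6), (9,4).
By the shoelace formula its area is 2.00.

2.00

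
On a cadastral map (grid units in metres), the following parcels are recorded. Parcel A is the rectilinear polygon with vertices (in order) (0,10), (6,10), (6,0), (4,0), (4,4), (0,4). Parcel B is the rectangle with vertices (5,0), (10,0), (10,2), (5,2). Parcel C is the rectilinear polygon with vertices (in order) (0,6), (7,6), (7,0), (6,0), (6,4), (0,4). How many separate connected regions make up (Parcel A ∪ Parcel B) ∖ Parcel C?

(Parcel A ∪ Parcel B) ∖ Parcel C splits into 3 disjoint pieces (area 24, area 8, area 6).

3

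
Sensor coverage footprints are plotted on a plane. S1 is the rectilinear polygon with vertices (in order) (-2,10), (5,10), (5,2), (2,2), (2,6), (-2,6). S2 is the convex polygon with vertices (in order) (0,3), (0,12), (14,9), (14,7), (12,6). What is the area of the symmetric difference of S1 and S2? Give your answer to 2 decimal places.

|S1| = 40, |S2| = 80, |S1∩S2| = 26.375.
|S1 △ S2| = |S1| + |S2| − 2·|S1∩S2| = 40 + 80 − 52.75 = 67.25.

67.25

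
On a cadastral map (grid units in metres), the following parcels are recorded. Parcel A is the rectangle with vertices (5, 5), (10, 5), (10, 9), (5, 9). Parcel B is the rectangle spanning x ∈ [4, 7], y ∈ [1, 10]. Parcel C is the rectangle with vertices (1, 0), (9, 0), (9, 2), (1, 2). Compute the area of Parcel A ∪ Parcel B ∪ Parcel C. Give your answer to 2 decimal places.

52.00

By inclusion–exclusion:
Individual areas: |Parcel A| = 20, |Parcel B| = 27, |Parcel C| = 16.
|Parcel A∩Parcel B|: x∈[5,7], y∈[5,9] → 2·4 = 8.
|Parcel A∩Parcel C| = 0 (no overlap).
|Parcel B∩Parcel C|: x∈[4,7], y∈[1,2] → 3·1 = 3.
|Parcel A∩Parcel B∩Parcel C| = 0.
|Parcel A ∪ Parcel B ∪ Parcel C| = 63 − 11 + 0 = 52.00.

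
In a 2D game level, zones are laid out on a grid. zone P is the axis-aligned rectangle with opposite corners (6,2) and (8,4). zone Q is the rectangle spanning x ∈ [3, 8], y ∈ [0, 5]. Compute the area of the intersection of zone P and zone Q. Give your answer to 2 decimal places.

|zone P∩zone Q|: x∈[6,8], y∈[2,4] → 2·2 = 4.

4.00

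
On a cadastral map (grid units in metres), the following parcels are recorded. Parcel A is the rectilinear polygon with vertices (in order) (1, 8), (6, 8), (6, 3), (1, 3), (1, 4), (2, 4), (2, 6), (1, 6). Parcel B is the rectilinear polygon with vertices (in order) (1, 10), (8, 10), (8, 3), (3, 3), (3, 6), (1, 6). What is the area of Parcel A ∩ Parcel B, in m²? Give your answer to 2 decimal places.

19.00

The intersection is the polygon with vertices (6,8), (6,3), (3,3), (3,6), (2,6), (1,6), (1,8).
By the shoelace formula its area is 19.00.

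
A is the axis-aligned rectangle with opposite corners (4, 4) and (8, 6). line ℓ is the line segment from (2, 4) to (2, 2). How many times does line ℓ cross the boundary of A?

The segment lies entirely outside A and never meets its boundary.

0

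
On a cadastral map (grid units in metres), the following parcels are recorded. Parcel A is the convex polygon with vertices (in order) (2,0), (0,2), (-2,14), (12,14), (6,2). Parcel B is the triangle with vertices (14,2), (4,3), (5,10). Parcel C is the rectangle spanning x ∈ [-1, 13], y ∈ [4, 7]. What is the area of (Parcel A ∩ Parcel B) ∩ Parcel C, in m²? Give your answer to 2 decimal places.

10.17

The region (Parcel A ∩ Parcel B) ∩ Parcel C is the polygon with vertices (4.571,7), (8.375,7), (8.461,6.923), (7,4), (4.143,4).
By the shoelace formula its area is 10.17.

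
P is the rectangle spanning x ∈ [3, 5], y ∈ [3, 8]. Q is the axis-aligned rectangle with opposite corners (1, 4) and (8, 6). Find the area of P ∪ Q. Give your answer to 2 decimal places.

By inclusion–exclusion:
Individual areas: |P| = 10, |Q| = 14.
|P∩Q|: x∈[3,5], y∈[4,6] → 2·2 = 4.
|P ∪ Q| = 24 − 4 = 20.00.

20.00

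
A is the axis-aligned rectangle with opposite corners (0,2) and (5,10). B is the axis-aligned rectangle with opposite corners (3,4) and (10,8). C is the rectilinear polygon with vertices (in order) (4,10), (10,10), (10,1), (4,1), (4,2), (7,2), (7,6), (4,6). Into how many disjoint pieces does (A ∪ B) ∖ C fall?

1

(A ∪ B) ∖ C is a single connected region.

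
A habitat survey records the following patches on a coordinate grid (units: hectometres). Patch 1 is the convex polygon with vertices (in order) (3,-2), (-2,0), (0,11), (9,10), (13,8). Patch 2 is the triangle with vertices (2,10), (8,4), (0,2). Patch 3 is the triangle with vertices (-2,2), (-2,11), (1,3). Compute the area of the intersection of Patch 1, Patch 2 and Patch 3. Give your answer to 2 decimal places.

The intersection is the polygon with vertices (0.55,4.2), (1,3), (0.182,2.727).
By the shoelace formula its area is 0.55.

0.55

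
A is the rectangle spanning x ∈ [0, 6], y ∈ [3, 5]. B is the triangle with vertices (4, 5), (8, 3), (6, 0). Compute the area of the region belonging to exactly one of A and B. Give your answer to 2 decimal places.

15.60

|A| = 12, |B| = 8, |A∩B| = 2.2.
|A △ B| = |A| + |B| − 2·|A∩B| = 12 + 8 − 4.4 = 15.60.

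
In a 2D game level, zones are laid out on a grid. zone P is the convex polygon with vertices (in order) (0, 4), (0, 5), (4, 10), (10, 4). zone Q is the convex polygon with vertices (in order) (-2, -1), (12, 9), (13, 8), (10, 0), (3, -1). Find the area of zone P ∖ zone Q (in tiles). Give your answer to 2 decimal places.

26.79

|zone P| = 32, |zone P∩zone Q| = 5.2083.
|zone P ∖ zone Q| = |zone P| − |zone P∩zone Q| = 32 − 5.2083 = 26.79.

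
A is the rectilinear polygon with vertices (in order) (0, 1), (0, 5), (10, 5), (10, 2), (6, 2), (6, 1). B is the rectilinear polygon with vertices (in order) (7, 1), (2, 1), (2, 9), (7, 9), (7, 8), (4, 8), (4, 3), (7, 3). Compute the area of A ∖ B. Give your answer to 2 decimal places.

23.00

|A| = 36, |A∩B| = 13.
|A ∖ B| = |A| − |A∩B| = 36 − 13 = 23.00.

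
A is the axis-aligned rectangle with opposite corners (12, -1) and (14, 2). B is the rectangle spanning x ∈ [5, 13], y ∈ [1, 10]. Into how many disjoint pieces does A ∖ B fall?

1

A ∖ B is a single connected region.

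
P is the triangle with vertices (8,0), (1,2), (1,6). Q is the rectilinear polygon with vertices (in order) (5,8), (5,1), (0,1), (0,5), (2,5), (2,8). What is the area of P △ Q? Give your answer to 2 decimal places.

|P| = 14, |Q| = 29, |P∩Q| = 10.8214.
|P △ Q| = |P| + |Q| − 2·|P∩Q| = 14 + 29 − 21.6429 = 21.36.

21.36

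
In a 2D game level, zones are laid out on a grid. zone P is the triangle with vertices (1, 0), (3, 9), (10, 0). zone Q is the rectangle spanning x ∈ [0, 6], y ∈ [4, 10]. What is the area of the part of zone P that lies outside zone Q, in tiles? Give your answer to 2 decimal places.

|zone P| = 40.5, |zone P∩zone Q| = 11.9921.
|zone P ∖ zone Q| = |zone P| − |zone P∩zone Q| = 40.5 − 11.9921 = 28.51.

28.51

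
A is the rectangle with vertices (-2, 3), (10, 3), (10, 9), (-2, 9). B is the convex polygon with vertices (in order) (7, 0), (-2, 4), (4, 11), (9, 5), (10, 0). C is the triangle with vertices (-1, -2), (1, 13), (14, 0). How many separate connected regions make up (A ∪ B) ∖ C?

(A ∪ B) ∖ C splits into 2 disjoint pieces (area 13.8974, area 12.4).

2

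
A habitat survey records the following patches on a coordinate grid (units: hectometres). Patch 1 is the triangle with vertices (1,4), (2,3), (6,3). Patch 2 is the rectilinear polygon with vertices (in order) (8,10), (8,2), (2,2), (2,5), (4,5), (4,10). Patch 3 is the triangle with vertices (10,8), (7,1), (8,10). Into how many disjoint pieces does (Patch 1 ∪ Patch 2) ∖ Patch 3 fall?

2

(Patch 1 ∪ Patch 2) ∖ Patch 3 splits into 2 disjoint pieces (area 34.8444, area 0.381).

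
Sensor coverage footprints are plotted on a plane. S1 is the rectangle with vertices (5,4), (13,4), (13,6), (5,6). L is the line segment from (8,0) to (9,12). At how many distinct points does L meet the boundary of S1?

The segment meets the boundary at (8.5,6), (8.333,4).

2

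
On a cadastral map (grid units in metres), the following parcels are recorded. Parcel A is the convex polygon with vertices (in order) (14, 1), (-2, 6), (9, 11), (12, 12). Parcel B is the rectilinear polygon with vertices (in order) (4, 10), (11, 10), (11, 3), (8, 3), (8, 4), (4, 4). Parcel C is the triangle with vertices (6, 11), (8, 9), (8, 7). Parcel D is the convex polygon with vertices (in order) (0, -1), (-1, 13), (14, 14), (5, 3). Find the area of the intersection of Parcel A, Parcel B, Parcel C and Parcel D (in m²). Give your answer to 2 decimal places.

1.73

The intersection is the polygon with vertices (7,10), (8,9), (8,7), (6.556,9.889), (6.8,10).
By the shoelace formula its area is 1.73.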